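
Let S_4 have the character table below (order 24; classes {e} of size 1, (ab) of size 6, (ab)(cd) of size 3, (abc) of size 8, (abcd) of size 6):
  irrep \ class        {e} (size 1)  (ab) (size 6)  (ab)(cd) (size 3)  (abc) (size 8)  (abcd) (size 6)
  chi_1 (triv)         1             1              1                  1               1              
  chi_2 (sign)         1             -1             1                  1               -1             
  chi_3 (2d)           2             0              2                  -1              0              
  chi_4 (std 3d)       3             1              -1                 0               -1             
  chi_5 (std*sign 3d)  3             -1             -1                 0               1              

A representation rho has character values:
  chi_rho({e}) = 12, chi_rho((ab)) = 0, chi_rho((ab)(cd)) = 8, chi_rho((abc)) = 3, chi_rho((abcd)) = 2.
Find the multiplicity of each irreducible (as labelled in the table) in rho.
Multiplicities: chi_1: 3, chi_2: 2, chi_3: 2, chi_4: 0, chi_5: 1.

Argument: Use <chi_rho, chi> = (1/|G|) sum_C |C| * chi_rho(C) * conj(chi(C)) with |G| = 24 for each irreducible chi in the table:
  <chi_rho, chi_1> = (1/24)[1*(12)*conj(1) + 6*(0)*conj(1) + 3*(8)*conj(1) + 8*(3)*conj(1) + 6*(2)*conj(1)]
      = (1/24)[(12) + (0) + (24) + (24) + (12)] = 72/24 = 3
  <chi_rho, chi_2> = (1/24)[1*(12)*conj(1) + 6*(0)*conj(-1) + 3*(8)*conj(1) + 8*(3)*conj(1) + 6*(2)*conj(-1)]
      = (1/24)[(12) + (0) + (24) + (24) + (-12)] = 48/24 = 2
  <chi_rho, chi_3> = (1/24)[1*(12)*conj(2) + 6*(0)*conj(0) + 3*(8)*conj(2) + 8*(3)*conj(-1) + 6*(2)*conj(0)]
      = (1/24)[(24) + (0) + (48) + (-24) + (0)] = 48/24 = 2
  <chi_rho, chi_4> = (1/24)[1*(12)*conj(3) + 6*(0)*conj(1) + 3*(8)*conj(-1) + 8*(3)*conj(0) + 6*(2)*conj(-1)]
      = (1/24)[(36) + (0) + (-24) + (0) + (-12)] = 0/24 = 0
  <chi_rho, chi_5> = (1/24)[1*(12)*conj(3) + 6*(0)*conj(-1) + 3*(8)*conj(-1) + 8*(3)*conj(0) + 6*(2)*conj(1)]
      = (1/24)[(36) + (0) + (-24) + (0) + (12)] = 24/24 = 1
Dimension check: dim(rho) = sum (mult * dim) = 3*1 + 2*1 + 2*2 + 0*3 + 1*3 = 12 = chi_rho(e) = 12.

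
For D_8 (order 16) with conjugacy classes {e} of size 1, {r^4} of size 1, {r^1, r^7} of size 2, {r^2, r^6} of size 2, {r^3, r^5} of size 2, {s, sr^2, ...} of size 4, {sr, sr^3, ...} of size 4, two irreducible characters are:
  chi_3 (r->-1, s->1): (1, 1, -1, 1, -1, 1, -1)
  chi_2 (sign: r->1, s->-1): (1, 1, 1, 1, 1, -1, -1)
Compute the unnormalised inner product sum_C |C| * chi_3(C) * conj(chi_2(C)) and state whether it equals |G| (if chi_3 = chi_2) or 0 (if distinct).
Sum = 0; so <chi_3, chi_2> = 0 (distinct irreducibles are orthogonal).

Reasoning: Compute term by term over conjugacy classes (|C| * chi_3(C) * conj(chi_2(C))):
  1*(1)*conj(1) + 1*(1)*conj(1) + 2*(-1)*conj(1) + 2*(1)*conj(1) + 2*(-1)*conj(1) + 4*(1)*conj(-1) + 4*(-1)*conj(-1)
  = (1) + (1) + (-2) + (2) + (-2) + (-4) + (4)
  = 0.
Dividing by |G| = 16 gives 0/16 = 0, matching the row-orthogonality relation <chi_3, chi_2> = [chi_3 = chi_2].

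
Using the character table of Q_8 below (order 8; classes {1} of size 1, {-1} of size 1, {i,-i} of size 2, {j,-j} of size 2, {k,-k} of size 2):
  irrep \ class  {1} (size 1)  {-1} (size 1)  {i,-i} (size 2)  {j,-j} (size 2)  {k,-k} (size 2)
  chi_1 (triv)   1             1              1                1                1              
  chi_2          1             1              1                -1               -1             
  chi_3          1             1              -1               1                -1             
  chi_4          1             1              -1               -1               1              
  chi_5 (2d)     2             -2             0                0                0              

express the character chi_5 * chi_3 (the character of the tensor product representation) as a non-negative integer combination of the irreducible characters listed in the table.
chi_5 tensor chi_3 = chi_5 (all other irreducibles have multiplicity 0).

Working: The character of a tensor product is the pointwise product (chi_5 * chi_3)(C) = chi_5(C) * chi_3(C):
  {1}: (2)*(1), {-1}: (-2)*(1), {i,-i}: (0)*(-1), {j,-j}: (0)*(1), {k,-k}: (0)*(-1)
so (chi_5 * chi_3) takes values
  {1} -> 2, {-1} -> -2, {i,-i} -> 0, {j,-j} -> 0, {k,-k} -> 0.
Now take the inner product of this character with each irreducible chi from the table, <chi_5*chi_3, chi> = (1/8) sum_C |C| (chi_5*chi_3)(C) conj(chi(C)):
  <chi_5*chi_3, chi_1> = (1/8)[1*(2)*conj(1) + 1*(-2)*conj(1) + 2*(0)*conj(1) + 2*(0)*conj(1) + 2*(0)*conj(1)]
      = (1/8)[(2) + (-2) + (0) + (0) + (0)] = 0/8 = 0
  <chi_5*chi_3, chi_2> = (1/8)[1*(2)*conj(1) + 1*(-2)*conj(1) + 2*(0)*conj(1) + 2*(0)*conj(-1) + 2*(0)*conj(-1)]
      = (1/8)[(2) + (-2) + (0) + (0) + (0)] = 0/8 = 0
  <chi_5*chi_3, chi_3> = (1/8)[1*(2)*conj(1) + 1*(-2)*conj(1) + 2*(0)*conj(-1) + 2*(0)*conj(1) + 2*(0)*conj(-1)]
      = (1/8)[(2) + (-2) + (0) + (0) + (0)] = 0/8 = 0
  <chi_5*chi_3, chi_4> = (1/8)[1*(2)*conj(1) + 1*(-2)*conj(1) + 2*(0)*conj(-1) + 2*(0)*conj(-1) + 2*(0)*conj(1)]
      = (1/8)[(2) + (-2) + (0) + (0) + (0)] = 0/8 = 0
  <chi_5*chi_3, chi_5> = (1/8)[1*(2)*conj(2) + 1*(-2)*conj(-2) + 2*(0)*conj(0) + 2*(0)*conj(0) + 2*(0)*conj(0)]
      = (1/8)[(4) + (4) + (0) + (0) + (0)] = 8/8 = 1
Hence the multiplicities are chi_5: 1. Dimension check: dim(chi_5)*dim(chi_3) = 2*1 = 2 and sum (mult * dim) = 1*2 = 2.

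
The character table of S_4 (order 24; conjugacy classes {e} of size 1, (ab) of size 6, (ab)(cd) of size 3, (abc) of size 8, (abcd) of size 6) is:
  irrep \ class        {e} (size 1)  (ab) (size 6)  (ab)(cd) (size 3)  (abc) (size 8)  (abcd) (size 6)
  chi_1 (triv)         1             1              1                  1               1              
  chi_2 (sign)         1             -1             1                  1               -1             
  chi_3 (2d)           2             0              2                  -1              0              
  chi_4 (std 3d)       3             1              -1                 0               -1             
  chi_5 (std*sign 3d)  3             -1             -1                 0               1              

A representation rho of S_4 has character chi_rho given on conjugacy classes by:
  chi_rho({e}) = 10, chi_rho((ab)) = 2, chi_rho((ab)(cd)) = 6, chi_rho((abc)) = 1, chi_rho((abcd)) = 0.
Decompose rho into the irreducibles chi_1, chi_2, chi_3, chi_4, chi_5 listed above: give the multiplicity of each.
Multiplicities: chi_1: 2, chi_2: 1, chi_3: 2, chi_4: 1, chi_5: 0.

Proof sketch: Use <chi_rho, chi> = (1/|G|) sum_C |C| * chi_rho(C) * conj(chi(C)) with |G| = 24 for each irreducible chi in the table:
  <chi_rho, chi_1> = (1/24)[1*(10)*conj(1) + 6*(2)*conj(1) + 3*(6)*conj(1) + 8*(1)*conj(1) + 6*(0)*conj(1)]
      = (1/24)[(10) + (12) + (18) + (8) + (0)] = 48/24 = 2
  <chi_rho, chi_2> = (1/24)[1*(10)*conj(1) + 6*(2)*conj(-1) + 3*(6)*conj(1) + 8*(1)*conj(1) + 6*(0)*conj(-1)]
      = (1/24)[(10) + (-12) + (18) + (8) + (0)] = 24/24 = 1
  <chi_rho, chi_3> = (1/24)[1*(10)*conj(2) + 6*(2)*conj(0) + 3*(6)*conj(2) + 8*(1)*conj(-1) + 6*(0)*conj(0)]
      = (1/24)[(20) + (0) + (36) + (-8) + (0)] = 48/24 = 2
  <chi_rho, chi_4> = (1/24)[1*(10)*conj(3) + 6*(2)*conj(1) + 3*(6)*conj(-1) + 8*(1)*conj(0) + 6*(0)*conj(-1)]
      = (1/24)[(30) + (12) + (-18) + (0) + (0)] = 24/24 = 1
  <chi_rho, chi_5> = (1/24)[1*(10)*conj(3) + 6*(2)*conj(-1) + 3*(6)*conj(-1) + 8*(1)*conj(0) + 6*(0)*conj(1)]
      = (1/24)[(30) + (-12) + (-18) + (0) + (0)] = 0/24 = 0
Dimension check: dim(rho) = sum (mult * dim) = 2*1 + 1*1 + 2*2 + 1*3 + 0*3 = 10 = chi_rho(e) = 10.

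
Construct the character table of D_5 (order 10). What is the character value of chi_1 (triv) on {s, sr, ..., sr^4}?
Conjugacy classes: {e} of size 1, {r^1, r^4} of size 2, {r^2, r^3} of size 2, {s, sr, ..., sr^4} of size 5.
Character table:
  irrep \ class              {e} (size 1)  {r^1, r^4} (size 2)  {r^2, r^3} (size 2)  {s, sr, ..., sr^4} (size 5)
  chi_1 (triv)               1             1                    1                    1                          
  chi_2 (sign: r->1, s->-1)  1             1                    1                    -1                         
  chi_3 (2d, j=1)            2             -1/2 + sqrt(5)/2     -sqrt(5)/2 - 1/2     0                          
  chi_4 (2d, j=2)            2             -sqrt(5)/2 - 1/2     -1/2 + sqrt(5)/2     0                          

Spot check: chi_1 (triv) on {s, sr, ..., sr^4} = 1.

Derivation: D_5 has order 2*5 = 10 with 4 conjugacy classes, hence 4 irreducibles. Sum of squared dims 1 + 1 + 4 + 4 = 10 = |G|. Linear characters come from the abelianisation; the 2-dimensional irreps have character r^k -> 2*cos(2*pi*j*k/5), reflections -> 0.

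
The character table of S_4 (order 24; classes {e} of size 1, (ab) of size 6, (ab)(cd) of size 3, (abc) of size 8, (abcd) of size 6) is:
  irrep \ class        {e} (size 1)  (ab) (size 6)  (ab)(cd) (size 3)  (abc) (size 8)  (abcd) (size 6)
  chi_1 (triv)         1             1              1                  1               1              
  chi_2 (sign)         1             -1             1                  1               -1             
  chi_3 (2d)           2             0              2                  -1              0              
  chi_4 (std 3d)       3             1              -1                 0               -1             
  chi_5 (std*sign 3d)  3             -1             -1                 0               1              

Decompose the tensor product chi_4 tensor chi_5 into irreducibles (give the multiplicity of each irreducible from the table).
chi_4 tensor chi_5 = chi_2 + chi_3 + chi_4 + chi_5 (all other irreducibles have multiplicity 0).

Explanation: The character of a tensor product is the pointwise product (chi_4 * chi_5)(C) = chi_4(C) * chi_5(C):
  {e}: (3)*(3), (ab): (1)*(-1), (ab)(cd): (-1)*(-1), (abc): (0)*(0), (abcd): (-1)*(1)
so (chi_4 * chi_5) takes values
  {e} -> 9, (ab) -> -1, (ab)(cd) -> 1, (abc) -> 0, (abcd) -> -1.
Now take the inner product of this character with each irreducible chi from the table, <chi_4*chi_5, chi> = (1/24) sum_C |C| (chi_4*chi_5)(C) conj(chi(C)):
  <chi_4*chi_5, chi_1> = (1/24)[1*(9)*conj(1) + 6*(-1)*conj(1) + 3*(1)*conj(1) + 8*(0)*conj(1) + 6*(-1)*conj(1)]
      = (1/24)[(9) + (-6) + (3) + (0) + (-6)] = 0/24 = 0
  <chi_4*chi_5, chi_2> = (1/24)[1*(9)*conj(1) + 6*(-1)*conj(-1) + 3*(1)*conj(1) + 8*(0)*conj(1) + 6*(-1)*conj(-1)]
      = (1/24)[(9) + (6) + (3) + (0) + (6)] = 24/24 = 1
  <chi_4*chi_5, chi_3> = (1/24)[1*(9)*conj(2) + 6*(-1)*conj(0) + 3*(1)*conj(2) + 8*(0)*conj(-1) + 6*(-1)*conj(0)]
      = (1/24)[(18) + (0) + (6) + (0) + (0)] = 24/24 = 1
  <chi_4*chi_5, chi_4> = (1/24)[1*(9)*conj(3) + 6*(-1)*conj(1) + 3*(1)*conj(-1) + 8*(0)*conj(0) + 6*(-1)*conj(-1)]
      = (1/24)[(27) + (-6) + (-3) + (0) + (6)] = 24/24 = 1
  <chi_4*chi_5, chi_5> = (1/24)[1*(9)*conj(3) + 6*(-1)*conj(-1) + 3*(1)*conj(-1) + 8*(0)*conj(0) + 6*(-1)*conj(1)]
      = (1/24)[(27) + (6) + (-3) + (0) + (-6)] = 24/24 = 1
Hence the multiplicities are chi_2: 1, chi_3: 1, chi_4: 1, chi_5: 1. Dimension check: dim(chi_4)*dim(chi_5) = 3*3 = 9 and sum (mult * dim) = 1*1 + 1*2 + 1*3 + 1*3 = 9.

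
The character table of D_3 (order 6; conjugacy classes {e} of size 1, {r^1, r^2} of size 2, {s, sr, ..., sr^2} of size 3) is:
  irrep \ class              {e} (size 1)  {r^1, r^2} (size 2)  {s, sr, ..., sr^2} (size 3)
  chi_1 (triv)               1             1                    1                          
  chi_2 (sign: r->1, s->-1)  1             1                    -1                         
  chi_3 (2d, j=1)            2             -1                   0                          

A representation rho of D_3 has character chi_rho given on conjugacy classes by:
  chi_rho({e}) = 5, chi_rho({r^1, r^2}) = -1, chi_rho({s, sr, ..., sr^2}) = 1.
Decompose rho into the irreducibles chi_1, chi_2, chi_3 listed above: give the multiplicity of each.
Multiplicities: chi_1: 1, chi_2: 0, chi_3: 2.

Use <chi_rho, chi> = (1/|G|) sum_C |C| * chi_rho(C) * conj(chi(C)) with |G| = 6 for each irreducible chi in the table:
  <chi_rho, chi_1> = (1/6)[1*(5)*conj(1) + 2*(-1)*conj(1) + 3*(1)*conj(1)]
      = (1/6)[(5) + (-2) + (3)] = 6/6 = 1
  <chi_rho, chi_2> = (1/6)[1*(5)*conj(1) + 2*(-1)*conj(1) + 3*(1)*conj(-1)]
      = (1/6)[(5) + (-2) + (-3)] = 0/6 = 0
  <chi_rho, chi_3> = (1/6)[1*(5)*conj(2) + 2*(-1)*conj(-1) + 3*(1)*conj(0)]
      = (1/6)[(10) + (2) + (0)] = 12/6 = 2
Dimension check: dim(rho) = sum (mult * dim) = 1*1 + 0*1 + 2*2 = 5 = chi_rho(e) = 5.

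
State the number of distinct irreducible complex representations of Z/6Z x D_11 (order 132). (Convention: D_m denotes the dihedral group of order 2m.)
42

Argument: The number of irreducible complex representations of a finite group equals its number of conjugacy classes. For a direct product, #classes(G x H) = #classes(G) * #classes(H). Z/6Z has 6 classes (abelian), D_11 has 7 classes, so 6 * 7 = 42, so Z/6Z x D_11 (order 132) has exactly 42 irreducible complex representations.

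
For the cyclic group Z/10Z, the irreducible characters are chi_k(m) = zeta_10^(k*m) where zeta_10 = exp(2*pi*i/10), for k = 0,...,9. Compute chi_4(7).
chi_4(7) = zeta_10^28 = exp(-2*I*pi/5)

Proof sketch: chi_4(7) = zeta_10^(4*7) = zeta_10^28. Since zeta_10^10 = 1, this equals zeta_10^8 = exp(2*pi*i*8/10) = exp(-2*I*pi/5).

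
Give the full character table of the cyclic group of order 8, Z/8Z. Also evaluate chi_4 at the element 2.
Character table of Z/8Z (irreps indexed chi_0,...,chi_7 with chi_k(m) = zeta_8^(k*m), zeta_8 = exp(2*pi*i/8)):
  irrep \ class  {0} (size 1)  {1} (size 1)    {2} (size 1)  {3} (size 1)    {4} (size 1)  {5} (size 1)    {6} (size 1)  {7} (size 1)  
  chi_0          1             1               1             1               1             1               1             1             
  chi_1          1             exp(I*pi/4)     I             exp(3*I*pi/4)   -1            exp(-3*I*pi/4)  -I            exp(-I*pi/4)  
  chi_2          1             I               -1            -I              1             I               -1            -I            
  chi_3          1             exp(3*I*pi/4)   -I            exp(I*pi/4)     -1            exp(-I*pi/4)    I             exp(-3*I*pi/4)
  chi_4          1             -1              1             -1              1             -1              1             -1            
  chi_5          1             exp(-3*I*pi/4)  I             exp(-I*pi/4)    -1            exp(I*pi/4)     -I            exp(3*I*pi/4) 
  chi_6          1             -I              -1            I               1             -I              -1            I             
  chi_7          1             exp(-I*pi/4)    -I            exp(-3*I*pi/4)  -1            exp(3*I*pi/4)   I             exp(I*pi/4)   

Spot check: chi_4(2) = zeta_8^(4*2) = zeta_8^8 = 1.

Derivation: Z/8Z is abelian, so all 8 irreducible complex representations are 1-dimensional. They are given by chi_k(m) = zeta_8^(k*m) for k = 0,...,7. Row orthogonality: sum_m chi_k(m) conj(chi_l(m)) = 8 * [k = l].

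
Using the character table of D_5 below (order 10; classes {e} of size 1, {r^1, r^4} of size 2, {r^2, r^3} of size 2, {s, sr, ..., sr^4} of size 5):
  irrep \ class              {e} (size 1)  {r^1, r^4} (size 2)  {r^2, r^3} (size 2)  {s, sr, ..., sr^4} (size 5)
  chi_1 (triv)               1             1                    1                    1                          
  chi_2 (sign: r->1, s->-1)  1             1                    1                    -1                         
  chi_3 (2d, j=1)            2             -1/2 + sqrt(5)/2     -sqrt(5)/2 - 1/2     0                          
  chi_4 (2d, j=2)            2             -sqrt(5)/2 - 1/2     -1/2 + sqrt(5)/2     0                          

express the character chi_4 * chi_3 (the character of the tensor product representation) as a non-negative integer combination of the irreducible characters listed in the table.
chi_4 tensor chi_3 = chi_3 + chi_4 (all other irreducibles have multiplicity 0).

Argument: The character of a tensor product is the pointwise product (chi_4 * chi_3)(C) = chi_4(C) * chi_3(C):
  {e}: (2)*(2), {r^1, r^4}: (-sqrt(5)/2 - 1/2)*(-1/2 + sqrt(5)/2), {r^2, r^3}: (-1/2 + sqrt(5)/2)*(-sqrt(5)/2 - 1/2), {s, sr, ..., sr^4}: (0)*(0)
so (chi_4 * chi_3) takes values
  {e} -> 4, {r^1, r^4} -> -1, {r^2, r^3} -> -1, {s, sr, ..., sr^4} -> 0.
Now take the inner product of this character with each irreducible chi from the table, <chi_4*chi_3, chi> = (1/10) sum_C |C| (chi_4*chi_3)(C) conj(chi(C)):
  <chi_4*chi_3, chi_1> = (1/10)[1*(4)*conj(1) + 2*(-1)*conj(1) + 2*(-1)*conj(1) + 5*(0)*conj(1)]
      = (1/10)[(4) + (-2) + (-2) + (0)] = 0/10 = 0
  <chi_4*chi_3, chi_2> = (1/10)[1*(4)*conj(1) + 2*(-1)*conj(1) + 2*(-1)*conj(1) + 5*(0)*conj(-1)]
      = (1/10)[(4) + (-2) + (-2) + (0)] = 0/10 = 0
  <chi_4*chi_3, chi_3> = (1/10)[1*(4)*conj(2) + 2*(-1)*conj(-1/2 + sqrt(5)/2) + 2*(-1)*conj(-sqrt(5)/2 - 1/2) + 5*(0)*conj(0)]
      = (1/10)[(8) + (1 - sqrt(5)) + (1 + sqrt(5)) + (0)] = 10/10 = 1
  <chi_4*chi_3, chi_4> = (1/10)[1*(4)*conj(2) + 2*(-1)*conj(-sqrt(5)/2 - 1/2) + 2*(-1)*conj(-1/2 + sqrt(5)/2) + 5*(0)*conj(0)]
      = (1/10)[(8) + (1 + sqrt(5)) + (1 - sqrt(5)) + (0)] = 10/10 = 1
Hence the multiplicities are chi_3: 1, chi_4: 1. Dimension check: dim(chi_4)*dim(chi_3) = 2*2 = 4 and sum (mult * dim) = 1*2 + 1*2 = 4.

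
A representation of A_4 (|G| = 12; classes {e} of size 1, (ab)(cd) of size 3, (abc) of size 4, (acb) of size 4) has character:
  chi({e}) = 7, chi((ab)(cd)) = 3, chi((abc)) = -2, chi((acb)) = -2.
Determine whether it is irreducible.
Not irreducible (reducible): <chi, chi> = 9 > 1.

Proof sketch: <chi, chi> = (1/|G|) sum_C |C| * |chi(C)|^2 = (1/12)[1*|7|^2 + 3*|3|^2 + 4*|-2|^2 + 4*|-2|^2]
  = (1/12)[(49) + (27) + (16) + (16)] = 108/12 = 9.
(Exp terms are combined using exp(i*s)*conj(exp(i*t)) = exp(i*(s-t)), and sums of them are collapsed using the identity that for every m > 1 the m distinct m-th roots of unity sum to 0, e.g. 1 + exp(2*I*pi/3) + exp(-2*I*pi/3) = 0.)
A character is irreducible iff <chi, chi> = 1, so this representation is reducible.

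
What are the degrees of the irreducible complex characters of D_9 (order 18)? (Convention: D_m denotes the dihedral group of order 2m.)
Dimensions: 1, 1, 2, 2, 2, 2

Argument: There are 6 irreducibles (= number of conjugacy classes). Their dimensions d_i satisfy sum d_i^2 = |G| = 18: 1 + 1 + 4 + 4 + 4 + 4 = 18.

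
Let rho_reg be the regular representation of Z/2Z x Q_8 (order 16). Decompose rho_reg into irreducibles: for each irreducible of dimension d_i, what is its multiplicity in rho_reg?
Each irreducible V_i of dimension d_i appears with multiplicity d_i, i.e. rho_reg = (direct sum over all irreducibles V_i) d_i V_i. The irreducible dimensions for Z/2Z x Q_8 are 1, 1, 1, 1, 1, 1, 1, 1, 2, 2: 8 irreducibles of dimension 1, each with multiplicity 1; 2 irreducibles of dimension 2, each with multiplicity 2. Total dimension 8*1*1 + 2*2*2 = 16 = |G|.

Explanation: General theorem: in the regular representation of a finite group G, each irreducible appears with multiplicity equal to its dimension. Check: dim(rho_reg) = sum d_i^2 = 1 + 1 + 1 + 1 + 1 + 1 + 1 + 1 + 4 + 4 = 16 = |G|.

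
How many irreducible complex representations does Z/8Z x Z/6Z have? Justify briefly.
48

Justification: The number of irreducible complex representations of a finite group equals its number of conjugacy classes. Z/8Z x Z/6Z is abelian of order 48, so every element is its own conjugacy class: 48 classes, so Z/8Z x Z/6Z (order 48) has exactly 48 irreducible complex representations.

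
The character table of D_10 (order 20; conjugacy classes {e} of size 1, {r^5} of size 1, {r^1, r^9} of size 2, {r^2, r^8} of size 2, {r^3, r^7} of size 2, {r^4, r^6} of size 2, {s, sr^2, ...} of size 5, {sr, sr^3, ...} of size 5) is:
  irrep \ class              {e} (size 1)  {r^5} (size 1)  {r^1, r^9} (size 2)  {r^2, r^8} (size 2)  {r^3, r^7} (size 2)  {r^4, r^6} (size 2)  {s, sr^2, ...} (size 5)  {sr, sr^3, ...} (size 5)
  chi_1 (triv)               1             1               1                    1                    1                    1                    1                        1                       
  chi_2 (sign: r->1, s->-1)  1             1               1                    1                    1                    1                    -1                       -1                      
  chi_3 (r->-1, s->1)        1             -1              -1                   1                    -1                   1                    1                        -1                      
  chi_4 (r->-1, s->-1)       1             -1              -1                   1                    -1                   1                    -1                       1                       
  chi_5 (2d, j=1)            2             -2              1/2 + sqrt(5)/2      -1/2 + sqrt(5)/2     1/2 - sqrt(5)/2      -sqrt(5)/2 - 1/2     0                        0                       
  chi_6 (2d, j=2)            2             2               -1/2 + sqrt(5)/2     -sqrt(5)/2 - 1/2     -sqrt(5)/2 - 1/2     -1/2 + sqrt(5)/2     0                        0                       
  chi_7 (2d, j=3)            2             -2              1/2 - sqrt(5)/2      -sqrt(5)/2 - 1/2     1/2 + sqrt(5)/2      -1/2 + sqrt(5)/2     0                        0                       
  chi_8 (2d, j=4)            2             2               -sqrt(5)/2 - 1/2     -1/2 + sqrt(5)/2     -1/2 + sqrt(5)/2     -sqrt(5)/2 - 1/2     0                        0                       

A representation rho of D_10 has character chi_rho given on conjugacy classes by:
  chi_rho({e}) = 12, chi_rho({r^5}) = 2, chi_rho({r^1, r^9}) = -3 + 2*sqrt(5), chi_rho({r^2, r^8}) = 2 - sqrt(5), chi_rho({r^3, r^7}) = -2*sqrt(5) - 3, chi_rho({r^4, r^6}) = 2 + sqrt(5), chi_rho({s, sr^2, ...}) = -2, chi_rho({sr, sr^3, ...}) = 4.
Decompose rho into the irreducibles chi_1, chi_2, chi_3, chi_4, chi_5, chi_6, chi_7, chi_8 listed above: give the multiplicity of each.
Multiplicities: chi_1: 1, chi_2: 0, chi_3: 0, chi_4: 3, chi_5: 1, chi_6: 3, chi_7: 0, chi_8: 0.

Details: Use <chi_rho, chi> = (1/|G|) sum_C |C| * chi_rho(C) * conj(chi(C)) with |G| = 20 for each irreducible chi in the table:
  <chi_rho, chi_1> = (1/20)[1*(12)*conj(1) + 1*(2)*conj(1) + 2*(-3 + 2*sqrt(5))*conj(1) + 2*(2 - sqrt(5))*conj(1) + 2*(-2*sqrt(5) - 3)*conj(1) + 2*(2 + sqrt(5))*conj(1) + 5*(-2)*conj(1) + 5*(4)*conj(1)]
      = (1/20)[(12) + (2) + (-6 + 4*sqrt(5)) + (4 - 2*sqrt(5)) + (-4*sqrt(5) - 6) + (4 + 2*sqrt(5)) + (-10) + (20)] = 20/20 = 1
  <chi_rho, chi_2> = (1/20)[1*(12)*conj(1) + 1*(2)*conj(1) + 2*(-3 + 2*sqrt(5))*conj(1) + 2*(2 - sqrt(5))*conj(1) + 2*(-2*sqrt(5) - 3)*conj(1) + 2*(2 + sqrt(5))*conj(1) + 5*(-2)*conj(-1) + 5*(4)*conj(-1)]
      = (1/20)[(12) + (2) + (-6 + 4*sqrt(5)) + (4 - 2*sqrt(5)) + (-4*sqrt(5) - 6) + (4 + 2*sqrt(5)) + (10) + (-20)] = 0/20 = 0
  <chi_rho, chi_3> = (1/20)[1*(12)*conj(1) + 1*(2)*conj(-1) + 2*(-3 + 2*sqrt(5))*conj(-1) + 2*(2 - sqrt(5))*conj(1) + 2*(-2*sqrt(5) - 3)*conj(-1) + 2*(2 + sqrt(5))*conj(1) + 5*(-2)*conj(1) + 5*(4)*conj(-1)]
      = (1/20)[(12) + (-2) + (6 - 4*sqrt(5)) + (4 - 2*sqrt(5)) + (6 + 4*sqrt(5)) + (4 + 2*sqrt(5)) + (-10) + (-20)] = 0/20 = 0
  <chi_rho, chi_4> = (1/20)[1*(12)*conj(1) + 1*(2)*conj(-1) + 2*(-3 + 2*sqrt(5))*conj(-1) + 2*(2 - sqrt(5))*conj(1) + 2*(-2*sqrt(5) - 3)*conj(-1) + 2*(2 + sqrt(5))*conj(1) + 5*(-2)*conj(-1) + 5*(4)*conj(1)]
      = (1/20)[(12) + (-2) + (6 - 4*sqrt(5)) + (4 - 2*sqrt(5)) + (6 + 4*sqrt(5)) + (4 + 2*sqrt(5)) + (10) + (20)] = 60/20 = 3
  <chi_rho, chi_5> = (1/20)[1*(12)*conj(2) + 1*(2)*conj(-2) + 2*(-3 + 2*sqrt(5))*conj(1/2 + sqrt(5)/2) + 2*(2 - sqrt(5))*conj(-1/2 + sqrt(5)/2) + 2*(-2*sqrt(5) - 3)*conj(1/2 - sqrt(5)/2) + 2*(2 + sqrt(5))*conj(-sqrt(5)/2 - 1/2) + 5*(-2)*conj(0) + 5*(4)*conj(0)]
      = (1/20)[(24) + (-4) + (7 - sqrt(5)) + (-7 + 3*sqrt(5)) + (sqrt(5) + 7) + (-7 - 3*sqrt(5)) + (0) + (0)] = 20/20 = 1
  <chi_rho, chi_6> = (1/20)[1*(12)*conj(2) + 1*(2)*conj(2) + 2*(-3 + 2*sqrt(5))*conj(-1/2 + sqrt(5)/2) + 2*(2 - sqrt(5))*conj(-sqrt(5)/2 - 1/2) + 2*(-2*sqrt(5) - 3)*conj(-sqrt(5)/2 - 1/2) + 2*(2 + sqrt(5))*conj(-1/2 + sqrt(5)/2) + 5*(-2)*conj(0) + 5*(4)*conj(0)]
      = (1/20)[(24) + (4) + (13 - 5*sqrt(5)) + (3 - sqrt(5)) + (5*sqrt(5) + 13) + (sqrt(5) + 3) + (0) + (0)] = 60/20 = 3
  <chi_rho, chi_7> = (1/20)[1*(12)*conj(2) + 1*(2)*conj(-2) + 2*(-3 + 2*sqrt(5))*conj(1/2 - sqrt(5)/2) + 2*(2 - sqrt(5))*conj(-sqrt(5)/2 - 1/2) + 2*(-2*sqrt(5) - 3)*conj(1/2 + sqrt(5)/2) + 2*(2 + sqrt(5))*conj(-1/2 + sqrt(5)/2) + 5*(-2)*conj(0) + 5*(4)*conj(0)]
      = (1/20)[(24) + (-4) + (-13 + 5*sqrt(5)) + (3 - sqrt(5)) + (-13 - 5*sqrt(5)) + (sqrt(5) + 3) + (0) + (0)] = 0/20 = 0
  <chi_rho, chi_8> = (1/20)[1*(12)*conj(2) + 1*(2)*conj(2) + 2*(-3 + 2*sqrt(5))*conj(-sqrt(5)/2 - 1/2) + 2*(2 - sqrt(5))*conj(-1/2 + sqrt(5)/2) + 2*(-2*sqrt(5) - 3)*conj(-1/2 + sqrt(5)/2) + 2*(2 + sqrt(5))*conj(-sqrt(5)/2 - 1/2) + 5*(-2)*conj(0) + 5*(4)*conj(0)]
      = (1/20)[(24) + (4) + (-7 + sqrt(5)) + (-7 + 3*sqrt(5)) + (-7 - sqrt(5)) + (-7 - 3*sqrt(5)) + (0) + (0)] = 0/20 = 0
Dimension check: dim(rho) = sum (mult * dim) = 1*1 + 0*1 + 0*1 + 3*1 + 1*2 + 3*2 + 0*2 + 0*2 = 12 = chi_rho(e) = 12.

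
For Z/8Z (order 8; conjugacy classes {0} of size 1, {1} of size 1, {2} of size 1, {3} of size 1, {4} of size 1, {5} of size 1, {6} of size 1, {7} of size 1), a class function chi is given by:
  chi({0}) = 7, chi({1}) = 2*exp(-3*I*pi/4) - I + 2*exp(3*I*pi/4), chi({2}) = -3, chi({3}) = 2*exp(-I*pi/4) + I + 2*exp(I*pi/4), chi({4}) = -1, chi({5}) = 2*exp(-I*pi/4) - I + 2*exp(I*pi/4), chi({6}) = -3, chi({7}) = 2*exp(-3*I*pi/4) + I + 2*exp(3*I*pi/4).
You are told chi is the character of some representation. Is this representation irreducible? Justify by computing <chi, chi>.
Not irreducible (reducible): <chi, chi> = 13 > 1.

Solution. <chi, chi> = (1/|G|) sum_C |C| * |chi(C)|^2 = (1/8)[1*|7|^2 + 1*|2*exp(-3*I*pi/4) - I + 2*exp(3*I*pi/4)|^2 + 1*|-3|^2 + 1*|2*exp(-I*pi/4) + I + 2*exp(I*pi/4)|^2 + 1*|-1|^2 + 1*|2*exp(-I*pi/4) - I + 2*exp(I*pi/4)|^2 + 1*|-3|^2 + 1*|2*exp(-3*I*pi/4) + I + 2*exp(3*I*pi/4)|^2]
  = (1/8)[(49) + (9) + (9) + (9) + (1) + (9) + (9) + (9)] = 104/8 = 13.
(Exp terms are combined using exp(i*s)*conj(exp(i*t)) = exp(i*(s-t)), and sums of them are collapsed using the identity that for every m > 1 the m distinct m-th roots of unity sum to 0, e.g. 1 + exp(2*I*pi/3) + exp(-2*I*pi/3) = 0.)
A character is irreducible iff <chi, chi> = 1, so this representation is reducible.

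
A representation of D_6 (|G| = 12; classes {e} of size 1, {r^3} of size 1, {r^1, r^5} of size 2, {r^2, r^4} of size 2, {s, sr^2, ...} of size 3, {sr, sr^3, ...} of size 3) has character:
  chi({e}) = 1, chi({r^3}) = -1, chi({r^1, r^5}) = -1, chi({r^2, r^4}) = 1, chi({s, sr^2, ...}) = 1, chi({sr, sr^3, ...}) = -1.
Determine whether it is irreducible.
Irreducible: <chi, chi> = 1.

Solution. <chi, chi> = (1/|G|) sum_C |C| * |chi(C)|^2 = (1/12)[1*|1|^2 + 1*|-1|^2 + 2*|-1|^2 + 2*|1|^2 + 3*|1|^2 + 3*|-1|^2]
  = (1/12)[(1) + (1) + (2) + (2) + (3) + (3)] = 12/12 = 1.
A character is irreducible iff <chi, chi> = 1, so this representation is irreducible.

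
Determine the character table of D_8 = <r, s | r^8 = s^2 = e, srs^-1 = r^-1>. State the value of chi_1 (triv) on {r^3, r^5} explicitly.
Conjugacy classes: {e} of size 1, {r^4} of size 1, {r^1, r^7} of size 2, {r^2, r^6} of size 2, {r^3, r^5} of size 2, {s, sr^2, ...} of size 4, {sr, sr^3, ...} of size 4.
Character table:
  irrep \ class              {e} (size 1)  {r^4} (size 1)  {r^1, r^7} (size 2)  {r^2, r^6} (size 2)  {r^3, r^5} (size 2)  {s, sr^2, ...} (size 4)  {sr, sr^3, ...} (size 4)
  chi_1 (triv)               1             1               1                    1                    1                    1                        1                       
  chi_2 (sign: r->1, s->-1)  1             1               1                    1                    1                    -1                       -1                      
  chi_3 (r->-1, s->1)        1             1               -1                   1                    -1                   1                        -1                      
  chi_4 (r->-1, s->-1)       1             1               -1                   1                    -1                   -1                       1                       
  chi_5 (2d, j=1)            2             -2              sqrt(2)              0                    -sqrt(2)             0                        0                       
  chi_6 (2d, j=2)            2             2               0                    -2                   0                    0                        0                       
  chi_7 (2d, j=3)            2             -2              -sqrt(2)             0                    sqrt(2)              0                        0                       

Spot check: chi_1 (triv) on {r^3, r^5} = 1.

Solution. D_8 has order 2*8 = 16 with 7 conjugacy classes, hence 7 irreducibles. Sum of squared dims 1 + 1 + 1 + 1 + 4 + 4 + 4 = 16 = |G|. Linear characters come from the abelianisation; the 2-dimensional irreps have character r^k -> 2*cos(2*pi*j*k/8), reflections -> 0.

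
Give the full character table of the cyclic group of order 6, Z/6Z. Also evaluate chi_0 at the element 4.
Character table of Z/6Z (irreps indexed chi_0,...,chi_5 with chi_k(m) = zeta_6^(k*m), zeta_6 = exp(2*pi*i/6)):
  irrep \ class  {0} (size 1)  {1} (size 1)    {2} (size 1)    {3} (size 1)  {4} (size 1)    {5} (size 1)  
  chi_0          1             1               1               1             1               1             
  chi_1          1             exp(I*pi/3)     exp(2*I*pi/3)   -1            exp(-2*I*pi/3)  exp(-I*pi/3)  
  chi_2          1             exp(2*I*pi/3)   exp(-2*I*pi/3)  1             exp(2*I*pi/3)   exp(-2*I*pi/3)
  chi_3          1             -1              1               -1            1               -1            
  chi_4          1             exp(-2*I*pi/3)  exp(2*I*pi/3)   1             exp(-2*I*pi/3)  exp(2*I*pi/3) 
  chi_5          1             exp(-I*pi/3)    exp(-2*I*pi/3)  -1            exp(2*I*pi/3)   exp(I*pi/3)   

Spot check: chi_0(4) = zeta_6^(0*4) = zeta_6^0 = 1.

Derivation: Z/6Z is abelian, so all 6 irreducible complex representations are 1-dimensional. They are given by chi_k(m) = zeta_6^(k*m) for k = 0,...,5. Row orthogonality: sum_m chi_k(m) conj(chi_l(m)) = 6 * [k = l].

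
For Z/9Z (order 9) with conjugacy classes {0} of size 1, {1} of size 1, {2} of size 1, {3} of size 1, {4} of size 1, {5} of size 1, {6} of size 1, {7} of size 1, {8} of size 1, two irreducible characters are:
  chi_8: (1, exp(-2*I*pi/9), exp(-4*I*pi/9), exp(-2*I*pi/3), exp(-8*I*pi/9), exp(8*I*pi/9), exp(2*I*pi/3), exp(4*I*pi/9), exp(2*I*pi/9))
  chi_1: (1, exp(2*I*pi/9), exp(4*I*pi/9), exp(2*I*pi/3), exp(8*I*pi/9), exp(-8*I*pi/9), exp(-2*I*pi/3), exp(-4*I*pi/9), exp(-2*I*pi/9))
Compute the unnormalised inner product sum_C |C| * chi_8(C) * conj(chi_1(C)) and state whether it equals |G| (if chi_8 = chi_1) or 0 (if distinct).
Sum = 0; so <chi_8, chi_1> = 0 (distinct irreducibles are orthogonal).

Explanation: Compute term by term over conjugacy classes (|C| * chi_8(C) * conj(chi_1(C))):
  1*(1)*conj(1) + 1*(exp(-2*I*pi/9))*conj(exp(2*I*pi/9)) + 1*(exp(-4*I*pi/9))*conj(exp(4*I*pi/9)) + 1*(exp(-2*I*pi/3))*conj(exp(2*I*pi/3)) + 1*(exp(-8*I*pi/9))*conj(exp(8*I*pi/9)) + 1*(exp(8*I*pi/9))*conj(exp(-8*I*pi/9)) + 1*(exp(2*I*pi/3))*conj(exp(-2*I*pi/3)) + 1*(exp(4*I*pi/9))*conj(exp(-4*I*pi/9)) + 1*(exp(2*I*pi/9))*conj(exp(-2*I*pi/9))
  = (1) + (exp(-4*I*pi/9)) + (exp(-8*I*pi/9)) + (exp(2*I*pi/3)) + (exp(2*I*pi/9)) + (exp(-2*I*pi/9)) + (exp(-2*I*pi/3)) + (exp(8*I*pi/9)) + (exp(4*I*pi/9))
  = 0.
(Exp terms are combined using exp(i*s)*conj(exp(i*t)) = exp(i*(s-t)), and sums of them are collapsed using the identity that for every m > 1 the m distinct m-th roots of unity sum to 0, e.g. 1 + exp(2*I*pi/3) + exp(-2*I*pi/3) = 0.)
Dividing by |G| = 9 gives 0/9 = 0, matching the row-orthogonality relation <chi_8, chi_1> = [chi_8 = chi_1].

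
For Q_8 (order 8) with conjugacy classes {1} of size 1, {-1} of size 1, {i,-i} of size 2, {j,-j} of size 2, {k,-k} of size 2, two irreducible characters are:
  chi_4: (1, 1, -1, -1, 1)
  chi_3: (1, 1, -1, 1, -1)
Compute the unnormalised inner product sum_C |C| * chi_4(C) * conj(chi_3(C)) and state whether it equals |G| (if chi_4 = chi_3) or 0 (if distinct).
Sum = 0; so <chi_4, chi_3> = 0 (distinct irreducibles are orthogonal).

Derivation: Compute term by term over conjugacy classes (|C| * chi_4(C) * conj(chi_3(C))):
  1*(1)*conj(1) + 1*(1)*conj(1) + 2*(-1)*conj(-1) + 2*(-1)*conj(1) + 2*(1)*conj(-1)
  = (1) + (1) + (2) + (-2) + (-2)
  = 0.
Dividing by |G| = 8 gives 0/8 = 0, matching the row-orthogonality relation <chi_4, chi_3> = [chi_4 = chi_3].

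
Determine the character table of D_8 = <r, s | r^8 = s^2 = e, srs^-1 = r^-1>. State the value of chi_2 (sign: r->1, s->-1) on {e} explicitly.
Conjugacy classes: {e} of size 1, {r^4} of size 1, {r^1, r^7} of size 2, {r^2, r^6} of size 2, {r^3, r^5} of size 2, {s, sr^2, ...} of size 4, {sr, sr^3, ...} of size 4.
Character table:
  irrep \ class              {e} (size 1)  {r^4} (size 1)  {r^1, r^7} (size 2)  {r^2, r^6} (size 2)  {r^3, r^5} (size 2)  {s, sr^2, ...} (size 4)  {sr, sr^3, ...} (size 4)
  chi_1 (triv)               1             1               1                    1                    1                    1                        1                       
  chi_2 (sign: r->1, s->-1)  1             1               1                    1                    1                    -1                       -1                      
  chi_3 (r->-1, s->1)        1             1               -1                   1                    -1                   1                        -1                      
  chi_4 (r->-1, s->-1)       1             1               -1                   1                    -1                   -1                       1                       
  chi_5 (2d, j=1)            2             -2              sqrt(2)              0                    -sqrt(2)             0                        0                       
  chi_6 (2d, j=2)            2             2               0                    -2                   0                    0                        0                       
  chi_7 (2d, j=3)            2             -2              -sqrt(2)             0                    sqrt(2)              0                        0                       

Spot check: chi_2 (sign: r->1, s->-1) on {e} = 1.

Working: D_8 has order 2*8 = 16 with 7 conjugacy classes, hence 7 irreducibles. Sum of squared dims 1 + 1 + 1 + 1 + 4 + 4 + 4 = 16 = |G|. Linear characters come from the abelianisation; the 2-dimensional irreps have character r^k -> 2*cos(2*pi*j*k/8), reflections -> 0.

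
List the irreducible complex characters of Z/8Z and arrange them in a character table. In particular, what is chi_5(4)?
Character table of Z/8Z (irreps indexed chi_0,...,chi_7 with chi_k(m) = zeta_8^(k*m), zeta_8 = exp(2*pi*i/8)):
  irrep \ class  {0} (size 1)  {1} (size 1)    {2} (size 1)  {3} (size 1)    {4} (size 1)  {5} (size 1)    {6} (size 1)  {7} (size 1)  
  chi_0          1             1               1             1               1             1               1             1             
  chi_1          1             exp(I*pi/4)     I             exp(3*I*pi/4)   -1            exp(-3*I*pi/4)  -I            exp(-I*pi/4)  
  chi_2          1             I               -1            -I              1             I               -1            -I            
  chi_3          1             exp(3*I*pi/4)   -I            exp(I*pi/4)     -1            exp(-I*pi/4)    I             exp(-3*I*pi/4)
  chi_4          1             -1              1             -1              1             -1              1             -1            
  chi_5          1             exp(-3*I*pi/4)  I             exp(-I*pi/4)    -1            exp(I*pi/4)     -I            exp(3*I*pi/4) 
  chi_6          1             -I              -1            I               1             -I              -1            I             
  chi_7          1             exp(-I*pi/4)    -I            exp(-3*I*pi/4)  -1            exp(3*I*pi/4)   I             exp(I*pi/4)   

Spot check: chi_5(4) = zeta_8^(5*4) = zeta_8^20 = -1.

Derivation: Z/8Z is abelian, so all 8 irreducible complex representations are 1-dimensional. They are given by chi_k(m) = zeta_8^(k*m) for k = 0,...,7. Row orthogonality: sum_m chi_k(m) conj(chi_l(m)) = 8 * [k = l].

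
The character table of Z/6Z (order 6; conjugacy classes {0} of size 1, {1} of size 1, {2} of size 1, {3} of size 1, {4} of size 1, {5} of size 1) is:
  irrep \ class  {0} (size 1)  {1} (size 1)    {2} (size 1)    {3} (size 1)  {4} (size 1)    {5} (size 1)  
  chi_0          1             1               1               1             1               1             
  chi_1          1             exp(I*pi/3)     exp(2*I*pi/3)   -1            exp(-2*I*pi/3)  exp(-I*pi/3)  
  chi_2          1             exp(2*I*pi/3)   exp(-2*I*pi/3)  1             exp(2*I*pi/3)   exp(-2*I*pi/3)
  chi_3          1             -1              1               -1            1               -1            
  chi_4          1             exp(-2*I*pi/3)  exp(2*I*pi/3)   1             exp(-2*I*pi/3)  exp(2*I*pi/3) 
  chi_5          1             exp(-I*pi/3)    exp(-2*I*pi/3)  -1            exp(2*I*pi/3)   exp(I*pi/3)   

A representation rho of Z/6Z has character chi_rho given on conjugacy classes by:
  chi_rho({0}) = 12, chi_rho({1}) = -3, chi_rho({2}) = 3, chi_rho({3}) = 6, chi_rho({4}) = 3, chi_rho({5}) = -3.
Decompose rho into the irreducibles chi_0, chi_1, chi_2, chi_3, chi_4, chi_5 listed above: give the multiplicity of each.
Multiplicities: chi_0: 3, chi_1: 0, chi_2: 3, chi_3: 3, chi_4: 3, chi_5: 0.

Solution. Use <chi_rho, chi> = (1/|G|) sum_C |C| * chi_rho(C) * conj(chi(C)) with |G| = 6 for each irreducible chi in the table:
  <chi_rho, chi_0> = (1/6)[1*(12)*conj(1) + 1*(-3)*conj(1) + 1*(3)*conj(1) + 1*(6)*conj(1) + 1*(3)*conj(1) + 1*(-3)*conj(1)]
      = (1/6)[(12) + (-3) + (3) + (6) + (3) + (-3)] = 18/6 = 3
  <chi_rho, chi_1> = (1/6)[1*(12)*conj(1) + 1*(-3)*conj(exp(I*pi/3)) + 1*(3)*conj(exp(2*I*pi/3)) + 1*(6)*conj(-1) + 1*(3)*conj(exp(-2*I*pi/3)) + 1*(-3)*conj(exp(-I*pi/3))]
      = (1/6)[(12) + (-3 + 3*exp(I*pi/3)) + (3 + 6*exp(-2*I*pi/3) + 3*exp(2*I*pi/3)) + (-6) + (3 + 3*exp(-2*I*pi/3) + 6*exp(2*I*pi/3)) + (-3 + 3*exp(-I*pi/3))] = 0/6 = 0
  <chi_rho, chi_2> = (1/6)[1*(12)*conj(1) + 1*(-3)*conj(exp(2*I*pi/3)) + 1*(3)*conj(exp(-2*I*pi/3)) + 1*(6)*conj(1) + 1*(3)*conj(exp(2*I*pi/3)) + 1*(-3)*conj(exp(-2*I*pi/3))]
      = (1/6)[(12) + (3 + 3*exp(2*I*pi/3)) + (3 + 3*exp(-2*I*pi/3) + 6*exp(2*I*pi/3)) + (6) + (3 + 6*exp(-2*I*pi/3) + 3*exp(2*I*pi/3)) + (3 + 3*exp(-2*I*pi/3))] = 18/6 = 3
  <chi_rho, chi_3> = (1/6)[1*(12)*conj(1) + 1*(-3)*conj(-1) + 1*(3)*conj(1) + 1*(6)*conj(-1) + 1*(3)*conj(1) + 1*(-3)*conj(-1)]
      = (1/6)[(12) + (3) + (3) + (-6) + (3) + (3)] = 18/6 = 3
  <chi_rho, chi_4> = (1/6)[1*(12)*conj(1) + 1*(-3)*conj(exp(-2*I*pi/3)) + 1*(3)*conj(exp(2*I*pi/3)) + 1*(6)*conj(1) + 1*(3)*conj(exp(-2*I*pi/3)) + 1*(-3)*conj(exp(2*I*pi/3))]
      = (1/6)[(12) + (3 + 3*exp(-2*I*pi/3)) + (3 + 6*exp(-2*I*pi/3) + 3*exp(2*I*pi/3)) + (6) + (3 + 3*exp(-2*I*pi/3) + 6*exp(2*I*pi/3)) + (3 + 3*exp(2*I*pi/3))] = 18/6 = 3
  <chi_rho, chi_5> = (1/6)[1*(12)*conj(1) + 1*(-3)*conj(exp(-I*pi/3)) + 1*(3)*conj(exp(-2*I*pi/3)) + 1*(6)*conj(-1) + 1*(3)*conj(exp(2*I*pi/3)) + 1*(-3)*conj(exp(I*pi/3))]
      = (1/6)[(12) + (-3 + 3*exp(-I*pi/3)) + (3 + 3*exp(-2*I*pi/3) + 6*exp(2*I*pi/3)) + (-6) + (3 + 6*exp(-2*I*pi/3) + 3*exp(2*I*pi/3)) + (-3 + 3*exp(I*pi/3))] = 0/6 = 0
(Exp terms are combined using exp(i*s)*conj(exp(i*t)) = exp(i*(s-t)), and sums of them are collapsed using the identity that for every m > 1 the m distinct m-th roots of unity sum to 0, e.g. 1 + exp(2*I*pi/3) + exp(-2*I*pi/3) = 0.)
Dimension check: dim(rho) = sum (mult * dim) = 3*1 + 0*1 + 3*1 + 3*1 + 3*1 + 0*1 = 12 = chi_rho(e) = 12.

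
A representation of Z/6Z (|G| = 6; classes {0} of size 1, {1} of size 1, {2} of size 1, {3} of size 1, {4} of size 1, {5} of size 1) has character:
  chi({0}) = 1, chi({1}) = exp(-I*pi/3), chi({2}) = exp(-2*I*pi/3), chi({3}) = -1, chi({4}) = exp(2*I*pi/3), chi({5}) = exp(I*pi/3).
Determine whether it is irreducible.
Irreducible: <chi, chi> = 1.

Proof sketch: <chi, chi> = (1/|G|) sum_C |C| * |chi(C)|^2 = (1/6)[1*|1|^2 + 1*|exp(-I*pi/3)|^2 + 1*|exp(-2*I*pi/3)|^2 + 1*|-1|^2 + 1*|exp(2*I*pi/3)|^2 + 1*|exp(I*pi/3)|^2]
  = (1/6)[(1) + (1) + (1) + (1) + (1) + (1)] = 6/6 = 1.
(Exp terms are combined using exp(i*s)*conj(exp(i*t)) = exp(i*(s-t)), and sums of them are collapsed using the identity that for every m > 1 the m distinct m-th roots of unity sum to 0, e.g. 1 + exp(2*I*pi/3) + exp(-2*I*pi/3) = 0.)
A character is irreducible iff <chi, chi> = 1, so this representation is irreducible.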